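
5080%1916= 1248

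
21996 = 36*611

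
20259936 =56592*358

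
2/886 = 1/443  =  0.00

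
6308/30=3154/15=210.27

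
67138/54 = 33569/27 = 1243.30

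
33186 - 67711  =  -34525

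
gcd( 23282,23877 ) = 7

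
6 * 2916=17496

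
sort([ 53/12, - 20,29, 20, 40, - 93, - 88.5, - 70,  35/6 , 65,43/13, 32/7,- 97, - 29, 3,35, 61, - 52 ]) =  [ - 97, - 93, - 88.5, - 70, - 52, - 29, - 20,3,43/13, 53/12,32/7,35/6, 20,29,35,  40,61,65 ]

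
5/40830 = 1/8166 = 0.00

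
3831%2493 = 1338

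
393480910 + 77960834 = 471441744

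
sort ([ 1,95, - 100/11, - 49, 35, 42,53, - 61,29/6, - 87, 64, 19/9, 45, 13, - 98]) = [ - 98, - 87,  -  61, - 49, - 100/11,1, 19/9,29/6,13,35,42,45, 53,64, 95 ]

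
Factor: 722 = 2^1*19^2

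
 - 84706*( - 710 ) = 60141260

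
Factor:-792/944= -99/118 =-2^( - 1)*3^2*11^1 * 59^( - 1)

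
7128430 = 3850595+3277835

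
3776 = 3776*1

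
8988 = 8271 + 717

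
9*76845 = 691605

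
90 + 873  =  963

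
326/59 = 326/59 = 5.53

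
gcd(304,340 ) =4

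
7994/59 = 7994/59 = 135.49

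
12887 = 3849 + 9038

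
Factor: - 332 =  - 2^2*83^1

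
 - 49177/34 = - 49177/34 = - 1446.38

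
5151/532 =9 + 363/532  =  9.68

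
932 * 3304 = 3079328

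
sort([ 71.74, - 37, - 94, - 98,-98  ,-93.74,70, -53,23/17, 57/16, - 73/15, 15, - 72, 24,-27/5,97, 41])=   [  -  98, - 98, - 94,-93.74, - 72, - 53, - 37, - 27/5, - 73/15, 23/17,57/16,15, 24,41,70, 71.74,  97]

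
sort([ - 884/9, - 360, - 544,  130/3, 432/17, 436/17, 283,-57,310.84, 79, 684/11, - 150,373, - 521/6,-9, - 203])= [ - 544, - 360,-203, - 150, - 884/9, - 521/6, - 57, - 9,432/17,  436/17,130/3, 684/11,79,283 , 310.84, 373]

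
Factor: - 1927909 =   -  1927909^1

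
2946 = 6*491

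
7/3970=7/3970 = 0.00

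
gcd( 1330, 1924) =2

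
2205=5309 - 3104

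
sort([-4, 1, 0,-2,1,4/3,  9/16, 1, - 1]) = [ - 4,-2,-1,  0,  9/16,1,1,1,  4/3] 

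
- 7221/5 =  - 1445 + 4/5 = -1444.20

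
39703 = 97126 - 57423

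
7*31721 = 222047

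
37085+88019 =125104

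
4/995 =4/995=0.00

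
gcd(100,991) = 1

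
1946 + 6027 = 7973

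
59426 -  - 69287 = 128713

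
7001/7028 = 7001/7028 = 1.00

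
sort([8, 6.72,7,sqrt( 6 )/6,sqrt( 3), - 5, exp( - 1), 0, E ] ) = [ - 5, 0, exp(  -  1 ), sqrt(6)/6, sqrt( 3) , E,6.72,  7,  8 ]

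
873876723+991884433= 1865761156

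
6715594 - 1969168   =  4746426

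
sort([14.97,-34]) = [ - 34, 14.97]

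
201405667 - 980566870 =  - 779161203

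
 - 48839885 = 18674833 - 67514718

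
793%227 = 112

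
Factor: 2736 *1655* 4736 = 2^11*3^2*5^1* 19^1*37^1*331^1 = 21444986880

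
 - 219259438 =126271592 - 345531030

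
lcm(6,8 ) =24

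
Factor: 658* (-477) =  -313866 = - 2^1*3^2 *7^1 *47^1*53^1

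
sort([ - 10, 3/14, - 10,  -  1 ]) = [ - 10, - 10, - 1, 3/14] 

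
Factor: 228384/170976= 183/137=3^1 * 61^1 * 137^ ( - 1)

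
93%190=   93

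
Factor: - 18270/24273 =- 2^1*3^(-1 )*5^1 *7^1*31^(-1) = -  70/93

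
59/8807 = 59/8807 = 0.01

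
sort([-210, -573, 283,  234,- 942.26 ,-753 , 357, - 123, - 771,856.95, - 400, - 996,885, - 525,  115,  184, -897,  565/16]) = [  -  996 ,  -  942.26, - 897,-771,-753, - 573, - 525,  -  400, - 210, - 123, 565/16,  115,184,234,283, 357, 856.95, 885]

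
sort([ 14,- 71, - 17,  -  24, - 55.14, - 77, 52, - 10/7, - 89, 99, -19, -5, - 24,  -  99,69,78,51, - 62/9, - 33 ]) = [ - 99, - 89 , - 77, - 71, - 55.14 , - 33 , - 24,-24, - 19, - 17,  -  62/9,- 5,  -  10/7, 14, 51, 52, 69, 78,99]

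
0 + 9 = 9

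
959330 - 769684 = 189646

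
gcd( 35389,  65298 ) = 1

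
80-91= -11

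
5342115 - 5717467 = -375352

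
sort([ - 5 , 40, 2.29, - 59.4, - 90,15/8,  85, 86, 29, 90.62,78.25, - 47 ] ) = [ - 90, - 59.4,  -  47, - 5, 15/8,2.29 , 29, 40,78.25,85,86,90.62]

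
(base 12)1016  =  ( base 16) 6D2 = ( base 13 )a44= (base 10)1746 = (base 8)3322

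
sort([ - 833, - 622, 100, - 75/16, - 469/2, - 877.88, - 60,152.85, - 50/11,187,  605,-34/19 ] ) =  [ - 877.88, - 833, - 622,-469/2, - 60,-75/16,- 50/11,  -  34/19, 100, 152.85, 187,605 ]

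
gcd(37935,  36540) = 45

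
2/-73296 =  - 1/36648 = -0.00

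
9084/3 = 3028= 3028.00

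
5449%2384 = 681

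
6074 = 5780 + 294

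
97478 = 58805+38673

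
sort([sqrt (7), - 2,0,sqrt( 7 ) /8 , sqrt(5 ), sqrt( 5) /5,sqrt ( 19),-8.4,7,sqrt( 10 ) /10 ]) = [-8.4, - 2, 0, sqrt( 10) /10,  sqrt( 7 )/8, sqrt( 5)/5,sqrt(5 ), sqrt( 7 ), sqrt( 19), 7]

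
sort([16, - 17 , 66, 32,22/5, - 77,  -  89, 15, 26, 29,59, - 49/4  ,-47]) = [ - 89, - 77,-47, - 17, - 49/4,22/5, 15, 16, 26, 29,32,  59, 66] 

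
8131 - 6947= 1184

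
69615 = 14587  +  55028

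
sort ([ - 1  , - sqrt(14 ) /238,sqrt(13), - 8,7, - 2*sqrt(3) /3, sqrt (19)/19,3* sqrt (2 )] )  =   [ - 8, - 2*sqrt( 3)/3, - 1,-sqrt(14)/238, sqrt(19)/19, sqrt(13), 3*sqrt(  2), 7]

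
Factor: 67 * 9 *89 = 3^2* 67^1* 89^1 = 53667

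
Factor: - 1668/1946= -6/7= - 2^1*3^1*7^( - 1 ) 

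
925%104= 93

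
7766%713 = 636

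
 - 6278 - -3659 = - 2619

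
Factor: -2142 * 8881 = - 19023102 = - 2^1*3^2 * 7^1*17^1*83^1*107^1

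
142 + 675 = 817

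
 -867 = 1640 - 2507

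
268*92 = 24656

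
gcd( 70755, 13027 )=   1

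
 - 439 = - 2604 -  - 2165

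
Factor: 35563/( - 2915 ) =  - 61/5 = - 5^( - 1) * 61^1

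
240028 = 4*60007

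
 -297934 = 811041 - 1108975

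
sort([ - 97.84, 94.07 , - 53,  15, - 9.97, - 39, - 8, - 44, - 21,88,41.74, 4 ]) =[ -97.84, - 53, - 44,-39, - 21,-9.97, - 8, 4 , 15, 41.74,  88, 94.07]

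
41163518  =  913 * 45086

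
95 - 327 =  - 232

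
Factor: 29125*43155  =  1256889375 =3^2*5^4*7^1*137^1*233^1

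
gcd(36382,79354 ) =2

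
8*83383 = 667064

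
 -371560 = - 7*53080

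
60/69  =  20/23 = 0.87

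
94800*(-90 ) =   -  8532000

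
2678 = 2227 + 451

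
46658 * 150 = 6998700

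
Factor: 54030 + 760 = 54790 = 2^1*5^1 * 5479^1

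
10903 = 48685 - 37782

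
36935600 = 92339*400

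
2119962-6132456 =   -  4012494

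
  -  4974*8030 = -39941220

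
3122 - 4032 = -910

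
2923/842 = 3 + 397/842=   3.47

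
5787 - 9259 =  - 3472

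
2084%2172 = 2084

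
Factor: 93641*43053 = 4031525973=3^1*29^1*113^1* 127^1*3229^1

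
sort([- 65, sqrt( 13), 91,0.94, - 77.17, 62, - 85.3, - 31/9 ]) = [-85.3  , - 77.17,-65,-31/9, 0.94, sqrt( 13),62, 91] 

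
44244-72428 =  - 28184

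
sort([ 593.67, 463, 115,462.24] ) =[115, 462.24, 463,  593.67 ] 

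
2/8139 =2/8139= 0.00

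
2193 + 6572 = 8765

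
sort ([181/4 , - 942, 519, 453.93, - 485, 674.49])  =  [-942, - 485,181/4,453.93,519,674.49]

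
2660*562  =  1494920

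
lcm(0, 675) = 0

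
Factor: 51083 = 23^1*2221^1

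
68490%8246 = 2522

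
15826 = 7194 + 8632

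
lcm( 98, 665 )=9310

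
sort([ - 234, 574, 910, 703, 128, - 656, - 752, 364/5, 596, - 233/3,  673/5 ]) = [ - 752, - 656, - 234, - 233/3, 364/5, 128,673/5, 574, 596,703, 910] 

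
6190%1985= 235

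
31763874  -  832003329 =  - 800239455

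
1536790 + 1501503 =3038293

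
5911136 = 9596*616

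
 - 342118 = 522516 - 864634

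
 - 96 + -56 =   -  152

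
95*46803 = 4446285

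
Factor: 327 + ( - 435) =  -108 = - 2^2 * 3^3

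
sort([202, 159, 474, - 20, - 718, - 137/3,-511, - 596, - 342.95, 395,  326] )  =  [ - 718, - 596, - 511,  -  342.95,-137/3, - 20, 159,202,326, 395, 474]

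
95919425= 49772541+46146884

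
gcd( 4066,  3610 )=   38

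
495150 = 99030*5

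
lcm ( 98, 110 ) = 5390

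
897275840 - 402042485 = 495233355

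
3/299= 3/299  =  0.01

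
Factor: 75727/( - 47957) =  - 7^(-1)*13^( - 1 )*17^ (-1) * 31^(-1)*41^1*1847^1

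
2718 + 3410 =6128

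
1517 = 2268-751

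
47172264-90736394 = -43564130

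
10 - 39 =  - 29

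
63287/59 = 1072+39/59 = 1072.66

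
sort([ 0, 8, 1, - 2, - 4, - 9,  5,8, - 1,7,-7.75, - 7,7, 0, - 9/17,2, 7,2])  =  [ - 9, - 7.75, - 7, - 4, - 2, - 1,  -  9/17, 0,0,1,  2, 2,  5,7,  7,7,  8,  8 ]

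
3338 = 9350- 6012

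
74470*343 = 25543210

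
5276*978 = 5159928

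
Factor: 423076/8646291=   2^2*3^( - 3 )*431^( - 1) * 743^( - 1 )*105769^1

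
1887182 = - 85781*(  -  22)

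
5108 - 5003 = 105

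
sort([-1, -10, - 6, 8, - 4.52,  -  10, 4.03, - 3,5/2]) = [ - 10,- 10, - 6, - 4.52, - 3,-1,5/2 , 4.03,8] 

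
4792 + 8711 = 13503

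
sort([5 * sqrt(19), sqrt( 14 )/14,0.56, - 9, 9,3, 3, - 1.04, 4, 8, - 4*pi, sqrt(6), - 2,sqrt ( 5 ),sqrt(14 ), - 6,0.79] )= [ -4*pi, - 9, - 6,-2,  -  1.04, sqrt(14 )/14,0.56, 0.79,sqrt( 5),sqrt( 6 ), 3,3, sqrt ( 14 ) , 4, 8, 9, 5*sqrt(19) ]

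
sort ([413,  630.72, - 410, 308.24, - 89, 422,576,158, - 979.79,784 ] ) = [ -979.79, - 410, - 89, 158, 308.24, 413,422, 576,630.72, 784 ] 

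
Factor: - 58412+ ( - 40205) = -98617  =  - 17^1*5801^1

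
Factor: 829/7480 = 2^( - 3) * 5^ ( - 1) * 11^( - 1) * 17^(  -  1 )*829^1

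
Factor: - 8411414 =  - 2^1*11^1*19^1*20123^1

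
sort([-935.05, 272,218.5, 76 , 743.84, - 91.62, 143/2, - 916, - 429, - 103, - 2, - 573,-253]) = [  -  935.05, - 916, - 573, - 429, -253,-103, - 91.62, - 2,143/2,76,218.5, 272 , 743.84 ]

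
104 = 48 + 56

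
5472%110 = 82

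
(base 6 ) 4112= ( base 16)38C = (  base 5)12113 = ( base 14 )48c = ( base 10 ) 908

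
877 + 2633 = 3510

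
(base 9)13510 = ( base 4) 2033022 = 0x23ca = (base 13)422A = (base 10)9162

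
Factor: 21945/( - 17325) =-19/15= - 3^(- 1)*5^ ( - 1)*19^1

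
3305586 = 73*45282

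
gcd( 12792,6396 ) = 6396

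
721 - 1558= - 837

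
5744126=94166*61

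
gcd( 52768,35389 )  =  1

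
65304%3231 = 684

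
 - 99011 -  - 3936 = - 95075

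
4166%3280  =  886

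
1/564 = 1/564 = 0.00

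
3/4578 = 1/1526= 0.00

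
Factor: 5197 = 5197^1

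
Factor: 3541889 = 13^1 *272453^1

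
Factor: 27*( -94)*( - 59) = 149742 = 2^1*3^3*47^1*59^1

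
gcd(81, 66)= 3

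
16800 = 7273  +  9527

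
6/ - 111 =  - 1+35/37  =  - 0.05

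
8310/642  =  12 + 101/107=12.94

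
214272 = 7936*27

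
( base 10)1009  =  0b1111110001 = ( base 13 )5c8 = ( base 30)13J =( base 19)2f2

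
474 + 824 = 1298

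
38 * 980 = 37240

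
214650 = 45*4770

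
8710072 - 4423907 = 4286165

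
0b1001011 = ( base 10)75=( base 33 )29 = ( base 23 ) 36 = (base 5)300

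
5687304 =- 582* (-9772) 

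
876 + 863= 1739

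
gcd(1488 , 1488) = 1488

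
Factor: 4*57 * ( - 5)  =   - 2^2 * 3^1 * 5^1 * 19^1=- 1140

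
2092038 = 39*53642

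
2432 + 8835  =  11267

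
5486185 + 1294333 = 6780518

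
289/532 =289/532  =  0.54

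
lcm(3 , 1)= 3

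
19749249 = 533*37053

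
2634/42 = 62+5/7 = 62.71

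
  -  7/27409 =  - 1+27402/27409 = - 0.00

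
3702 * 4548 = 16836696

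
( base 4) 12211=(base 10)421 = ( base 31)DI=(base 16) 1a5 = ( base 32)d5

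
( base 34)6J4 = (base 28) 9IQ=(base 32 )7d2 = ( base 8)16642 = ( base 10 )7586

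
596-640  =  -44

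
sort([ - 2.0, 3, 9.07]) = [ - 2.0,3,  9.07]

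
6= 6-0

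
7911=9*879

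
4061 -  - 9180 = 13241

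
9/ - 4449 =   -  3/1483= - 0.00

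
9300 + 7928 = 17228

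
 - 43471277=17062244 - 60533521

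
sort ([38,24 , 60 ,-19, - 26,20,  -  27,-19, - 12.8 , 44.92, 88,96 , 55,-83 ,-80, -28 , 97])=[ - 83, - 80,-28, - 27,-26, - 19,-19, - 12.8,20, 24, 38,44.92, 55, 60,  88,96,97 ]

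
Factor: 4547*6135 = 3^1*5^1*409^1*4547^1 = 27895845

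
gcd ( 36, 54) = 18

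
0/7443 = 0 =0.00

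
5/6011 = 5/6011 = 0.00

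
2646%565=386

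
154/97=1+57/97= 1.59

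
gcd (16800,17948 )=28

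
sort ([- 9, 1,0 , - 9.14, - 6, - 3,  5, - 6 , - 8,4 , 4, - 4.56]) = [ - 9.14 , - 9, - 8, - 6, - 6  , - 4.56 , - 3,0, 1, 4,  4, 5]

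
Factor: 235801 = 37^1 * 6373^1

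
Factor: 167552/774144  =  2^ ( - 5 )*3^( - 3)*11^1*17^1 = 187/864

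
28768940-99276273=-70507333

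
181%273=181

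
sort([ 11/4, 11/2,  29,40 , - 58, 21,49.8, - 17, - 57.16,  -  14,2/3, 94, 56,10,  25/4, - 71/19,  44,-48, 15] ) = [ - 58, - 57.16, - 48, - 17, - 14, - 71/19,2/3,  11/4,11/2,  25/4,10,15 , 21,29,  40, 44, 49.8,56, 94 ] 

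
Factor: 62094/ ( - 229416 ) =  - 131/484=- 2^( - 2 )*11^( -2)*131^1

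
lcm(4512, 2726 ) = 130848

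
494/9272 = 13/244 = 0.05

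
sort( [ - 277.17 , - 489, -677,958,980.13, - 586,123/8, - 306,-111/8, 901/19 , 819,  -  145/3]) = [-677,-586, - 489,-306 , - 277.17 , - 145/3,-111/8,123/8,  901/19,819,  958,980.13]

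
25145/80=5029/16 = 314.31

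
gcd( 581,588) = 7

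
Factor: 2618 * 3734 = 2^2 * 7^1  *11^1 * 17^1 * 1867^1 = 9775612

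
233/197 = 1 + 36/197=1.18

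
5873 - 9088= - 3215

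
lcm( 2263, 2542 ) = 185566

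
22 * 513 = 11286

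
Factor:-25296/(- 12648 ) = 2^1  =  2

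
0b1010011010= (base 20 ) 1D6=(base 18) 210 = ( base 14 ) 358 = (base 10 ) 666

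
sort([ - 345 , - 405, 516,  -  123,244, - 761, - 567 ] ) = [-761 , - 567, - 405, - 345,-123,244,516]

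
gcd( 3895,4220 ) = 5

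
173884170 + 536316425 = 710200595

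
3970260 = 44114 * 90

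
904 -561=343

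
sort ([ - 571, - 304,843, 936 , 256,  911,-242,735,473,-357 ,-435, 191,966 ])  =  [ - 571, - 435, - 357, - 304, - 242,191,256, 473,735 , 843 , 911,936, 966]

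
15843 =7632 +8211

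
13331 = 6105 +7226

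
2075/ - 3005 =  - 415/601 = - 0.69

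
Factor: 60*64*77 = 295680 = 2^8 * 3^1*5^1*7^1*11^1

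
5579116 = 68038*82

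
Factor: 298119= 3^1*43^1*2311^1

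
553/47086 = 553/47086 = 0.01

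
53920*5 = 269600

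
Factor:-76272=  - 2^4*3^1*7^1*227^1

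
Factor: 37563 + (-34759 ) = 2^2*701^1 = 2804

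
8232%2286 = 1374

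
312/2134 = 156/1067=0.15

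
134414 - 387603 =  - 253189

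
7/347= 7/347=0.02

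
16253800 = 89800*181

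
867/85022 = 867/85022 = 0.01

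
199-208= - 9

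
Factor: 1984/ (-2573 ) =-2^6 * 83^(  -  1 ) = - 64/83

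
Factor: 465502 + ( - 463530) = 1972 = 2^2*17^1*29^1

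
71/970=71/970 =0.07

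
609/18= 33+5/6 = 33.83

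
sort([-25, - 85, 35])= [ - 85, - 25,  35 ] 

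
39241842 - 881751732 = - 842509890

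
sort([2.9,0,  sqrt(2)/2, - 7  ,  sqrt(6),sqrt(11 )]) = [ - 7,  0, sqrt(2)/2,  sqrt( 6),  2.9,sqrt(11)]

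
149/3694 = 149/3694 = 0.04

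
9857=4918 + 4939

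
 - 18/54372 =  - 1+9059/9062=- 0.00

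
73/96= 73/96=0.76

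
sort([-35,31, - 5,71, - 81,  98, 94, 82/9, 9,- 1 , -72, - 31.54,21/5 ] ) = [-81 ,  -  72, - 35, - 31.54, - 5, - 1 , 21/5,9,  82/9 , 31, 71,94, 98] 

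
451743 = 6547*69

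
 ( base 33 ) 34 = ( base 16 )67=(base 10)103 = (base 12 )87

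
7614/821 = 9 + 225/821 = 9.27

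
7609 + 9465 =17074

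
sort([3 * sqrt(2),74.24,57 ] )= [ 3*sqrt( 2),57,74.24 ] 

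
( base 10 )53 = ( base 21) 2B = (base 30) 1n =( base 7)104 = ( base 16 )35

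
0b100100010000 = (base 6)14424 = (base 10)2320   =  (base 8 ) 4420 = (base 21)55a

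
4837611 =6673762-1836151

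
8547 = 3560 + 4987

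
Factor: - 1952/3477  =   -2^5 * 3^ ( - 1)*19^( - 1 ) = - 32/57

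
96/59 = 96/59 = 1.63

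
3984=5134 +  - 1150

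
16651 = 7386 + 9265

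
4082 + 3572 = 7654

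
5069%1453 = 710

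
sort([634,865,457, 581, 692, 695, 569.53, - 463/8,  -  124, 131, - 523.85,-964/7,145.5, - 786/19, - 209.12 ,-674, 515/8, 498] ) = [ - 674, - 523.85, - 209.12, - 964/7, - 124, - 463/8, - 786/19,515/8, 131,145.5, 457, 498 , 569.53 , 581, 634,692, 695, 865 ] 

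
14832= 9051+5781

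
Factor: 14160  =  2^4*3^1*5^1 * 59^1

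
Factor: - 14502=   -  2^1*3^1*2417^1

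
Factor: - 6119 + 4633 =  - 2^1 * 743^1 = - 1486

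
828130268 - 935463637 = - 107333369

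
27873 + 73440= 101313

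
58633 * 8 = 469064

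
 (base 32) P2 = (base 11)66a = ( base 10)802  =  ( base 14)414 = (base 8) 1442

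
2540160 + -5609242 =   -  3069082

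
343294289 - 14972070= 328322219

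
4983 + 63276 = 68259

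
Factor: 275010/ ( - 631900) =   -  309/710 = - 2^( - 1)* 3^1 * 5^( - 1)*71^( - 1)*103^1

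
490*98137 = 48087130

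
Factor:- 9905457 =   -  3^1*3301819^1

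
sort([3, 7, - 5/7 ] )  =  [ - 5/7, 3, 7]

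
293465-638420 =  - 344955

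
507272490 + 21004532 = 528277022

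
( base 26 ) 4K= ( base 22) 5E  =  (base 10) 124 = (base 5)444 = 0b1111100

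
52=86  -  34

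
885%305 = 275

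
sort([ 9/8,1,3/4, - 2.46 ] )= [ - 2.46,3/4 , 1,9/8 ] 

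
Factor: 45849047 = 1223^1*37489^1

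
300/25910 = 30/2591 = 0.01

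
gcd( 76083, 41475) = 21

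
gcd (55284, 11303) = 1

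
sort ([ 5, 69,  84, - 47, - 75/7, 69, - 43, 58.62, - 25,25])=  [-47, - 43, - 25, - 75/7,  5,25,58.62, 69,69,84 ] 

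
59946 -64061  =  -4115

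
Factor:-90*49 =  - 4410 = - 2^1*3^2*5^1*7^2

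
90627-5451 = 85176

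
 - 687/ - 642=1 + 15/214 = 1.07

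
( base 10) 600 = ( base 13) 372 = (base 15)2A0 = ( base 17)215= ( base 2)1001011000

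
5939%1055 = 664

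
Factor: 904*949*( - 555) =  - 476132280 = - 2^3 * 3^1 * 5^1*13^1*37^1 * 73^1*113^1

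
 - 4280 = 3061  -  7341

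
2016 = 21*96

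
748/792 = 17/18 = 0.94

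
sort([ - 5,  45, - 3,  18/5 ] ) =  [-5, - 3, 18/5 , 45 ]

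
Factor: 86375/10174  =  2^( - 1 )*5^3*691^1*5087^( - 1 )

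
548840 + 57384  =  606224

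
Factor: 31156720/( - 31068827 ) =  - 2^4*5^1*7^1*23^1 * 41^1 * 59^1*3181^( - 1) * 9767^( - 1 ) 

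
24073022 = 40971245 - 16898223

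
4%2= 0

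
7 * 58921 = 412447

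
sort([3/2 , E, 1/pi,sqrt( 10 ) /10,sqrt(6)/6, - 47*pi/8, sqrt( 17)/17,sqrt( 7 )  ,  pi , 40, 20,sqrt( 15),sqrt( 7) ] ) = [ - 47*pi/8, sqrt( 17 )/17, sqrt( 10)/10  ,  1/pi,  sqrt(6)/6, 3/2, sqrt( 7),  sqrt(7), E,pi, sqrt( 15 ),20,40]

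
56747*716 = 40630852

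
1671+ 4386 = 6057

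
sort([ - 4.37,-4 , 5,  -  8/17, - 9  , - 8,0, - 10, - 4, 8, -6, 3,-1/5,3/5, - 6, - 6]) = [ - 10 , - 9, - 8 , - 6, - 6, - 6,- 4.37  , - 4, - 4 , - 8/17,  -  1/5,0, 3/5, 3,  5, 8]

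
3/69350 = 3/69350= 0.00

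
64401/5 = 64401/5 = 12880.20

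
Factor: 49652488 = 2^3*6206561^1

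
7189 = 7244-55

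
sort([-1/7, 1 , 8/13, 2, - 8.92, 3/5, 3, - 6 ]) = [ - 8.92, - 6, - 1/7, 3/5, 8/13, 1, 2,3 ] 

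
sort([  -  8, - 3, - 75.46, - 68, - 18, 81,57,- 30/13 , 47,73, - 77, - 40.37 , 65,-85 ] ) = [ - 85, - 77,-75.46, - 68  , - 40.37, - 18, - 8, - 3, - 30/13,47,57, 65,73,81]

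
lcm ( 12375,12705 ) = 952875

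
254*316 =80264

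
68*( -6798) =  - 462264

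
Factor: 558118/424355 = 2^1 * 5^ ( - 1 )*11^1*23^1*1103^1 * 84871^ ( - 1)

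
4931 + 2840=7771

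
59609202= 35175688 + 24433514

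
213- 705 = -492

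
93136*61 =5681296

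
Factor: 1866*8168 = 15241488 = 2^4* 3^1*311^1*1021^1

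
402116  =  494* 814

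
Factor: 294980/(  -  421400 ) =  - 2^ (-1)  *  5^( - 1)*7^1 = - 7/10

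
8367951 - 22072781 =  - 13704830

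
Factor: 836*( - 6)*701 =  - 2^3 * 3^1*11^1*19^1*701^1 = - 3516216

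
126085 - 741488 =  - 615403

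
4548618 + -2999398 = 1549220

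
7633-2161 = 5472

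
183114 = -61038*( - 3)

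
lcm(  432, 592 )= 15984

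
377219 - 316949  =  60270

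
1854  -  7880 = -6026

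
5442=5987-545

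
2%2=0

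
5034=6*839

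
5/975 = 1/195=0.01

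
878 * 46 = 40388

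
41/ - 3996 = -1+ 3955/3996=-  0.01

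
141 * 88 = 12408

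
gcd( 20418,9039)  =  3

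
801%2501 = 801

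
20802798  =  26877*774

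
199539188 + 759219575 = 958758763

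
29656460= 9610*3086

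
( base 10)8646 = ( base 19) 14I1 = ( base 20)11c6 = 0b10000111000110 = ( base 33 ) 7v0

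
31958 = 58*551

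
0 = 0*3615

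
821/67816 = 821/67816 = 0.01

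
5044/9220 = 1261/2305=0.55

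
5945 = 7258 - 1313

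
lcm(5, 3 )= 15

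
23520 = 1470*16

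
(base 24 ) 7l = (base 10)189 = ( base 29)6F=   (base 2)10111101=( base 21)90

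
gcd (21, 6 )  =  3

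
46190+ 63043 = 109233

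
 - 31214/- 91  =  343 + 1/91= 343.01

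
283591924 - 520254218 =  - 236662294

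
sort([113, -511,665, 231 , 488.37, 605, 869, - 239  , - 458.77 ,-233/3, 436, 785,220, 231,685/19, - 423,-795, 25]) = [ - 795, - 511,-458.77, - 423, - 239, - 233/3, 25, 685/19, 113, 220,231 , 231,436, 488.37, 605 , 665, 785,869]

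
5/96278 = 5/96278=0.00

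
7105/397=7105/397 = 17.90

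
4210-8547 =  - 4337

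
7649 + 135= 7784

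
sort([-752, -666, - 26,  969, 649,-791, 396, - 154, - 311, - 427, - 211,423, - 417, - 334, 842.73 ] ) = [ - 791, - 752, - 666, - 427, -417, - 334, - 311, - 211,- 154, - 26,  396, 423, 649, 842.73, 969 ] 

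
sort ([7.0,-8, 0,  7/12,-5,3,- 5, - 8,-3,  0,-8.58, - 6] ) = [ - 8.58, - 8, - 8, - 6,-5, - 5,-3,0,0, 7/12 , 3, 7.0] 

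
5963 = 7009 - 1046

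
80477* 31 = 2494787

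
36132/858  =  42  +  16/143=42.11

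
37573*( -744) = - 27954312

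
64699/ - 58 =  - 1116 + 1/2 = - 1115.50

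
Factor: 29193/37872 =37/48 = 2^( - 4)*3^(- 1 )*37^1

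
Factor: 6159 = 3^1*2053^1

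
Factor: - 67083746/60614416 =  - 2^( - 3)*3929^1*8537^1 * 3788401^( - 1 ) = - 33541873/30307208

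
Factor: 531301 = 17^1*31253^1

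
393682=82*4801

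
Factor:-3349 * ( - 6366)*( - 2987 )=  - 63682045458  =  - 2^1 *3^1 * 17^1*29^1*103^1 * 197^1 * 1061^1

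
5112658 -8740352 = -3627694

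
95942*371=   35594482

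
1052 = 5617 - 4565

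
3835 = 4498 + -663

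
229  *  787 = 180223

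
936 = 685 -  - 251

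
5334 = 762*7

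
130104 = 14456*9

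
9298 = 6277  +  3021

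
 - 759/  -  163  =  759/163= 4.66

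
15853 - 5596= 10257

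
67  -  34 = 33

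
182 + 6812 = 6994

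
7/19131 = 1/2733  =  0.00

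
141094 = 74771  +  66323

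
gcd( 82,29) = 1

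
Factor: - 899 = -29^1 * 31^1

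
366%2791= 366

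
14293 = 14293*1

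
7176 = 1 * 7176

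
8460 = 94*90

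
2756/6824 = 689/1706= 0.40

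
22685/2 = 11342 + 1/2 =11342.50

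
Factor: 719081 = 11^1*65371^1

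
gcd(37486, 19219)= 1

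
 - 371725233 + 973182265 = 601457032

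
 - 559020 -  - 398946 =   -  160074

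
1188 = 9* 132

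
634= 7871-7237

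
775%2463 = 775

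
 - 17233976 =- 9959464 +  - 7274512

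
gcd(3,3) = 3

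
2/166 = 1/83 = 0.01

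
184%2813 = 184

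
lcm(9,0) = 0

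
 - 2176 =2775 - 4951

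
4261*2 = 8522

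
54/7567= 54/7567 =0.01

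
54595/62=54595/62 = 880.56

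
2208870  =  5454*405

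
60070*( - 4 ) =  - 240280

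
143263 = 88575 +54688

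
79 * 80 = 6320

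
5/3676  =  5/3676=0.00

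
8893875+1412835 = 10306710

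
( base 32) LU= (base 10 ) 702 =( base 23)17C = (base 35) k2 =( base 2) 1010111110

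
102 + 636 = 738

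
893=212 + 681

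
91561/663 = 138 + 67/663 = 138.10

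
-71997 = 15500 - 87497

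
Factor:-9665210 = - 2^1*5^1 * 966521^1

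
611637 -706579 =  - 94942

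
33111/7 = 4730 + 1/7 = 4730.14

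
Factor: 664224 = 2^5* 3^1*11^1*17^1*37^1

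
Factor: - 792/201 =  - 264/67 = -  2^3*3^1 * 11^1*67^(-1)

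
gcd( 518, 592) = 74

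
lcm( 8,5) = 40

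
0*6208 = 0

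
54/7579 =54/7579 = 0.01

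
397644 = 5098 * 78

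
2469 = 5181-2712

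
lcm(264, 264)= 264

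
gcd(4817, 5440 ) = 1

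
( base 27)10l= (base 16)2ee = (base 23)19e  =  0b1011101110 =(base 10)750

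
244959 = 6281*39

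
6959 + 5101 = 12060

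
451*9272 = 4181672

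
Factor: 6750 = 2^1*3^3*5^3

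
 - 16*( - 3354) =53664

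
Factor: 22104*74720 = 1651610880 = 2^8*3^2 * 5^1*307^1*467^1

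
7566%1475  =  191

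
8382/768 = 1397/128 = 10.91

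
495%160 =15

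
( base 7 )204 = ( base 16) 66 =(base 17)60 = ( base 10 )102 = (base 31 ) 39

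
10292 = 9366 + 926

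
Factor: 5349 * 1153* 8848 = 54569128656 = 2^4*3^1*7^1*79^1*1153^1 * 1783^1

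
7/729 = 7/729 = 0.01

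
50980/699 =50980/699 = 72.93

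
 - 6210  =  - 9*690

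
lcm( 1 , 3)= 3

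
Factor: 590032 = 2^4*36877^1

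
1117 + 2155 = 3272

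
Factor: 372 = 2^2 *3^1*31^1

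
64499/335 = 192  +  179/335 = 192.53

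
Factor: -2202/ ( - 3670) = 3/5= 3^1*5^( - 1)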